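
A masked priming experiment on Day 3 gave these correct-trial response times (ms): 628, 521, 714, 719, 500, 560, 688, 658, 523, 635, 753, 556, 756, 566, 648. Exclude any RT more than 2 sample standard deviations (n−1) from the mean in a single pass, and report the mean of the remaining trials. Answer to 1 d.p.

628.3 ms

n = 15, ΣRT = 9425, M = 628.333
Σ(x−M)² = 105143.33; s = √(105143.33/14) = 86.662
Cutoffs: 628.333 ± 2·86.662 → [455.0, 801.7]
No RTs fall outside the cutoffs; all 15 retained. Mean = 9425/15 = 628.333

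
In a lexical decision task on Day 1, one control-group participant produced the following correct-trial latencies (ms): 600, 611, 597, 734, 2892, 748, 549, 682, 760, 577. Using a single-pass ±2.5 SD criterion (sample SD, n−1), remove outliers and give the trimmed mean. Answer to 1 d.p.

650.9 ms

n = 10, ΣRT = 8750, M = 875.000
Σ(x−M)² = 4572458.00; s = √(4572458.00/9) = 712.777
Cutoffs: 875.000 ± 2.5·712.777 → [-906.9, 2656.9]
Outside: 2892 → excluded.
Retained (n=9): Σ = 5858, mean = 5858/9 = 650.889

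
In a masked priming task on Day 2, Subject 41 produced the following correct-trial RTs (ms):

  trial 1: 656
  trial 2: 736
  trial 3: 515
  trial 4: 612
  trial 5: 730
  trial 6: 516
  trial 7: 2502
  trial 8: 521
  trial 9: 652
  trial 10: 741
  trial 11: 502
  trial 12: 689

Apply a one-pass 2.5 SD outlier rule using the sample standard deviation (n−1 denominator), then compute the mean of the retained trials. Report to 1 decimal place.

624.5 ms

n = 12, ΣRT = 9372, M = 781.000
Σ(x−M)² = 3323780.00; s = √(3323780.00/11) = 549.692
Cutoffs: 781.000 ± 2.5·549.692 → [-593.2, 2155.2]
Outside: 2502 → excluded.
Retained (n=11): Σ = 6870, mean = 6870/11 = 624.545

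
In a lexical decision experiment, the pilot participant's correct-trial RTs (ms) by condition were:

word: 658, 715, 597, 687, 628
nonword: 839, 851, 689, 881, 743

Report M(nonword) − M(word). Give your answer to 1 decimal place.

143.6 ms

M(word) = 3285/5 = 657.000
M(nonword) = 4003/5 = 800.600
Difference = 800.600 − 657.000 = 143.600 ms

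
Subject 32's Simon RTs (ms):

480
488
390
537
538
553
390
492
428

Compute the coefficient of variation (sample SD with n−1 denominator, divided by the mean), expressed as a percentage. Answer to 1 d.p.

n = 9, Σ = 4296, M = 477.3333
Σ(x−M)² = 30990.000; s = √(30990.000/8) = 62.2395
CV = 62.2395 / 477.3333 = 0.13039 = 13.039%

13.0%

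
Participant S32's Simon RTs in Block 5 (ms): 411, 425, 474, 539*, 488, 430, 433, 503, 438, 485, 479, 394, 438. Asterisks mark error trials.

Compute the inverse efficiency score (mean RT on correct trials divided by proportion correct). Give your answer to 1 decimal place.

487.3 ms

Correct trials (n=12): 411, 425, 474, 488, 430, 433, 503, 438, 485, 479, 394, 438
Mean correct RT = 5398/12 = 449.8333 ms
Proportion correct = 12/13
IES = 449.8333 / (12/13) = 487.319 ms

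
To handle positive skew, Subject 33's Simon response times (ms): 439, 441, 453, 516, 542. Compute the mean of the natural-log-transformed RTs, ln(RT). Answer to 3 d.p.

ln(RT): 6.0845, 6.0890, 6.1159, 6.2461, 6.2953
Σ ln(RT) = 30.8308
Mean = 30.8308/5 = 6.16616

6.166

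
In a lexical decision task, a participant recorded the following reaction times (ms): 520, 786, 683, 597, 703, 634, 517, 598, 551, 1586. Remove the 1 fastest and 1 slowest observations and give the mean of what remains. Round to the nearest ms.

Sorted: 517, 520, 551, 597, 598, 634, 683, 703, 786, 1586
Drop lowest 1 (517) and highest 1 (1586)
Remaining (n=8): Σ = 5072, mean = 5072/8 = 634.000

634 ms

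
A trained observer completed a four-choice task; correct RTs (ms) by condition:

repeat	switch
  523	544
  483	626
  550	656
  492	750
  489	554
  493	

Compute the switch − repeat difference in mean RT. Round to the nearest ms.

M(repeat) = 3030/6 = 505.000
M(switch) = 3130/5 = 626.000
Difference = 626.000 − 505.000 = 121.000 ms

121 ms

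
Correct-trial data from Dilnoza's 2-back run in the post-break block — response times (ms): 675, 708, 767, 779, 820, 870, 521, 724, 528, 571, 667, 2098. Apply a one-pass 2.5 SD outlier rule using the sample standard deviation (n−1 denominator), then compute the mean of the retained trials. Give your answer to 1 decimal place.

693.6 ms

n = 12, ΣRT = 9728, M = 810.667
Σ(x−M)² = 1942088.67; s = √(1942088.67/11) = 420.183
Cutoffs: 810.667 ± 2.5·420.183 → [-239.8, 1861.1]
Outside: 2098 → excluded.
Retained (n=11): Σ = 7630, mean = 7630/11 = 693.636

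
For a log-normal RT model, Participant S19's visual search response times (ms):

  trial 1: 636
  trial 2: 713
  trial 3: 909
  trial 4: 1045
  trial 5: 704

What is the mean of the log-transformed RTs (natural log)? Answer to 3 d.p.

ln(RT): 6.4552, 6.5695, 6.8123, 6.9518, 6.5568
Σ ln(RT) = 33.3456
Mean = 33.3456/5 = 6.66912

6.669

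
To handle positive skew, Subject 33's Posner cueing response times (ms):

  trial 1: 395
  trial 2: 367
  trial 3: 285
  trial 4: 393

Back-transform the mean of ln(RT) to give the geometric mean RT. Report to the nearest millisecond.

357 ms

ln(RT): 5.9789, 5.9054, 5.6525, 5.9738
Mean ln(RT) = 23.5105/4 = 5.87764
Geometric mean = exp(5.87764) = 356.96 ms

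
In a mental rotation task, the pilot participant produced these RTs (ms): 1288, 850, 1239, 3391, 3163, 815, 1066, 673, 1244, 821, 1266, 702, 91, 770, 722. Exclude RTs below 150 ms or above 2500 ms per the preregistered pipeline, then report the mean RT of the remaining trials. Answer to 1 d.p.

954.7 ms

Excluded: 91, 3163, 3391
Retained (n=12): Σ = 11456
Mean = 11456/12 = 954.6667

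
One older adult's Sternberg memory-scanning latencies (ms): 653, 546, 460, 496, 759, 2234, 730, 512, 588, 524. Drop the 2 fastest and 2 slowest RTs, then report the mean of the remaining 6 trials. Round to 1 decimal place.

592.2 ms

Sorted: 460, 496, 512, 524, 546, 588, 653, 730, 759, 2234
Drop lowest 2 (460, 496) and highest 2 (759, 2234)
Remaining (n=6): Σ = 3553, mean = 3553/6 = 592.167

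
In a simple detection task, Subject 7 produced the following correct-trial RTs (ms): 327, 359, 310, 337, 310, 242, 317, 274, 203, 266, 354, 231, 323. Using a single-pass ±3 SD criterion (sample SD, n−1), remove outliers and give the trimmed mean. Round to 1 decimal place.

296.4 ms

n = 13, ΣRT = 3853, M = 296.385
Σ(x−M)² = 28709.08; s = √(28709.08/12) = 48.912
Cutoffs: 296.385 ± 3·48.912 → [149.6, 443.1]
No RTs fall outside the cutoffs; all 13 retained. Mean = 3853/13 = 296.385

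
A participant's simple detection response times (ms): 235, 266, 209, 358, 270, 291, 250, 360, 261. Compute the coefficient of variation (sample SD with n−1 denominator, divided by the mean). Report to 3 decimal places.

0.185

n = 9, Σ = 2500, M = 277.7778
Σ(x−M)² = 21183.556; s = √(21183.556/8) = 51.4582
CV = 51.4582 / 277.7778 = 0.18525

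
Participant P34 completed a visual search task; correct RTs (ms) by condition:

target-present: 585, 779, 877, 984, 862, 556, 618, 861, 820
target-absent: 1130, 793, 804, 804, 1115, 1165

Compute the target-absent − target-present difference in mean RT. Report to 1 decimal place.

M(target-present) = 6942/9 = 771.333
M(target-absent) = 5811/6 = 968.500
Difference = 968.500 − 771.333 = 197.167 ms

197.2 ms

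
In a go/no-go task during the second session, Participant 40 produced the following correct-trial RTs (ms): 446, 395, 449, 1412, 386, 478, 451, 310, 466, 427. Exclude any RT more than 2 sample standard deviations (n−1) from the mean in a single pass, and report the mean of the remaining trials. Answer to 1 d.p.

423.1 ms

n = 10, ΣRT = 5220, M = 522.000
Σ(x−M)² = 901912.00; s = √(901912.00/9) = 316.563
Cutoffs: 522.000 ± 2·316.563 → [-111.1, 1155.1]
Outside: 1412 → excluded.
Retained (n=9): Σ = 3808, mean = 3808/9 = 423.111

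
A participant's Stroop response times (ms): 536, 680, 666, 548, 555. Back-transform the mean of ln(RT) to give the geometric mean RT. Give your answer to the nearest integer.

594 ms

ln(RT): 6.2841, 6.5221, 6.5013, 6.3063, 6.3190
Mean ln(RT) = 31.9328/5 = 6.38655
Geometric mean = exp(6.38655) = 593.81 ms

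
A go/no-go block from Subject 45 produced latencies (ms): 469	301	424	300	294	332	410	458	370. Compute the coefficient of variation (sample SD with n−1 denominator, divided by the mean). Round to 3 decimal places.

n = 9, Σ = 3358, M = 373.1111
Σ(x−M)² = 38854.889; s = √(38854.889/8) = 69.6912
CV = 69.6912 / 373.1111 = 0.18678

0.187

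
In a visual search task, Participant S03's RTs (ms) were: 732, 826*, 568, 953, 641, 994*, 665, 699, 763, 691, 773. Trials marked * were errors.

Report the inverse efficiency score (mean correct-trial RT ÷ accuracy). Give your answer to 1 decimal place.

Correct trials (n=9): 732, 568, 953, 641, 665, 699, 763, 691, 773
Mean correct RT = 6485/9 = 720.5556 ms
Proportion correct = 9/11
IES = 720.5556 / (9/11) = 880.679 ms

880.7 ms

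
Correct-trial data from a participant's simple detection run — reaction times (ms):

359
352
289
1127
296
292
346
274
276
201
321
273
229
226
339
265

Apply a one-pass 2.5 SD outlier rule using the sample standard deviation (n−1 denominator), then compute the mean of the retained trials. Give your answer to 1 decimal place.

289.2 ms

n = 16, ΣRT = 5465, M = 341.562
Σ(x−M)² = 690277.94; s = √(690277.94/15) = 214.519
Cutoffs: 341.562 ± 2.5·214.519 → [-194.7, 877.9]
Outside: 1127 → excluded.
Retained (n=15): Σ = 4338, mean = 4338/15 = 289.200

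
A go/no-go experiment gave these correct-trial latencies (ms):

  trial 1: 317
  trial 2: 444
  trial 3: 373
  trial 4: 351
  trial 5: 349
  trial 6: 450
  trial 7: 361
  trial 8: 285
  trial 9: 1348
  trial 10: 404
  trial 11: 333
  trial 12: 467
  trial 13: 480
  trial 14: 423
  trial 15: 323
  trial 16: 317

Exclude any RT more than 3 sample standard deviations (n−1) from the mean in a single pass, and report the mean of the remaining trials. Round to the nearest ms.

378 ms

n = 16, ΣRT = 7025, M = 439.062
Σ(x−M)² = 934832.94; s = √(934832.94/15) = 249.644
Cutoffs: 439.062 ± 3·249.644 → [-309.9, 1188.0]
Outside: 1348 → excluded.
Retained (n=15): Σ = 5677, mean = 5677/15 = 378.467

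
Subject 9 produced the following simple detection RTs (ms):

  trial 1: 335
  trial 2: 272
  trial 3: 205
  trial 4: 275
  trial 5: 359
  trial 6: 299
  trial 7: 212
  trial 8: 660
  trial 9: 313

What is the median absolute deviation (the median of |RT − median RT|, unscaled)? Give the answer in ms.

Sorted: 205, 212, 272, 275, 299, 313, 335, 359, 660 → median = 299
|x − 299|: 36, 27, 94, 24, 60, 0, 87, 361, 14
Sorted deviations: 0, 14, 24, 27, 36, 60, 87, 94, 361 → MAD = 36

36 ms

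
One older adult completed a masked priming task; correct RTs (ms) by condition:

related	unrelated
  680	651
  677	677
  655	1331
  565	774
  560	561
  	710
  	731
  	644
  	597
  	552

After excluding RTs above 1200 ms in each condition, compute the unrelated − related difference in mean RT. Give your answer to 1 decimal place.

unrelated: exclude 1331
M(related) = 3137/5 = 627.400
M(unrelated) = 5897/9 = 655.222
Difference = 655.222 − 627.400 = 27.822 ms

27.8 ms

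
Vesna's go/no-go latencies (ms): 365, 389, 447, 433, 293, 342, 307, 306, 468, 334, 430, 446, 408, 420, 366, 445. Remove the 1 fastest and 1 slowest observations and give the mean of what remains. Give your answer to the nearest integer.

388 ms

Sorted: 293, 306, 307, 334, 342, 365, 366, 389, 408, 420, 430, 433, 445, 446, 447, 468
Drop lowest 1 (293) and highest 1 (468)
Remaining (n=14): Σ = 5438, mean = 5438/14 = 388.429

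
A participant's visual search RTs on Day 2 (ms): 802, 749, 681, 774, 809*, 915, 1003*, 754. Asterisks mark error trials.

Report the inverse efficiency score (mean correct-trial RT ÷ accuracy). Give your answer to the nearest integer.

1039 ms

Correct trials (n=6): 802, 749, 681, 774, 915, 754
Mean correct RT = 4675/6 = 779.1667 ms
Proportion correct = 6/8
IES = 779.1667 / (6/8) = 1038.889 ms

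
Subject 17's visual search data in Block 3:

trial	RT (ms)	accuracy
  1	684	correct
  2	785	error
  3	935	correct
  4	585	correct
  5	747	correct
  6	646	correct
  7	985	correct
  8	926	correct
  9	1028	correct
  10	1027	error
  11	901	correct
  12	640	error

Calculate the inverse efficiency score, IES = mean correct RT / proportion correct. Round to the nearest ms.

Correct trials (n=9): 684, 935, 585, 747, 646, 985, 926, 1028, 901
Mean correct RT = 7437/9 = 826.3333 ms
Proportion correct = 9/12
IES = 826.3333 / (9/12) = 1101.778 ms

1102 ms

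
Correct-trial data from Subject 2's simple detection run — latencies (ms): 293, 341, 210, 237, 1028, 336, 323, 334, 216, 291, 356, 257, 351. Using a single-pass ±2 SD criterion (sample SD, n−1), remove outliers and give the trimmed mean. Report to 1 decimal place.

295.4 ms

n = 13, ΣRT = 4573, M = 351.769
Σ(x−M)² = 526646.31; s = √(526646.31/12) = 209.493
Cutoffs: 351.769 ± 2·209.493 → [-67.2, 770.8]
Outside: 1028 → excluded.
Retained (n=12): Σ = 3545, mean = 3545/12 = 295.417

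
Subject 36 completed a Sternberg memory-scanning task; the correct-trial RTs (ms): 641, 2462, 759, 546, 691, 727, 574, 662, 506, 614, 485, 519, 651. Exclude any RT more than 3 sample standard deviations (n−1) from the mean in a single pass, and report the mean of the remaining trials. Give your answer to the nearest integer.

615 ms

n = 13, ΣRT = 9837, M = 756.692
Σ(x−M)² = 3238088.77; s = √(3238088.77/12) = 519.462
Cutoffs: 756.692 ± 3·519.462 → [-801.7, 2315.1]
Outside: 2462 → excluded.
Retained (n=12): Σ = 7375, mean = 7375/12 = 614.583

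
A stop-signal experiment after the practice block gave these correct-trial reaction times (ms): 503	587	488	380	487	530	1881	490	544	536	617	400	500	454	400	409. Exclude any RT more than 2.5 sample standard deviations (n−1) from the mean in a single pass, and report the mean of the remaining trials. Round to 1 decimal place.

488.3 ms

n = 16, ΣRT = 9206, M = 575.375
Σ(x−M)² = 1886867.75; s = √(1886867.75/15) = 354.671
Cutoffs: 575.375 ± 2.5·354.671 → [-311.3, 1462.1]
Outside: 1881 → excluded.
Retained (n=15): Σ = 7325, mean = 7325/15 = 488.333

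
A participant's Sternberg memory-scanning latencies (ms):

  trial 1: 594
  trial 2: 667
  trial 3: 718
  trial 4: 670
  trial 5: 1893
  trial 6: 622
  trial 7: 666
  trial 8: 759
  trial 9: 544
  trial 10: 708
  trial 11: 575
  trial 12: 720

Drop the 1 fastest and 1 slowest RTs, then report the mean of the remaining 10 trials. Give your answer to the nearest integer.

Sorted: 544, 575, 594, 622, 666, 667, 670, 708, 718, 720, 759, 1893
Drop lowest 1 (544) and highest 1 (1893)
Remaining (n=10): Σ = 6699, mean = 6699/10 = 669.900

670 ms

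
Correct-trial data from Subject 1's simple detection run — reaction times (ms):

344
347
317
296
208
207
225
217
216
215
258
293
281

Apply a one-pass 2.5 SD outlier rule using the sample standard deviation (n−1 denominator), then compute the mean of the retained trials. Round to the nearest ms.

263 ms

n = 13, ΣRT = 3424, M = 263.385
Σ(x−M)² = 33103.08; s = √(33103.08/12) = 52.522
Cutoffs: 263.385 ± 2.5·52.522 → [132.1, 394.7]
No RTs fall outside the cutoffs; all 13 retained. Mean = 3424/13 = 263.385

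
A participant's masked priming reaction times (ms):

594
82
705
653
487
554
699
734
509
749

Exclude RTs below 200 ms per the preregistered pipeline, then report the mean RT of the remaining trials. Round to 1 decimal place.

Excluded: 82
Retained (n=9): Σ = 5684
Mean = 5684/9 = 631.5556

631.6 ms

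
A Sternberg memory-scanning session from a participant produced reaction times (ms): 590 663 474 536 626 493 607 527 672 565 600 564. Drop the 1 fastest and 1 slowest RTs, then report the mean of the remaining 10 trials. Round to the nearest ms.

577 ms

Sorted: 474, 493, 527, 536, 564, 565, 590, 600, 607, 626, 663, 672
Drop lowest 1 (474) and highest 1 (672)
Remaining (n=10): Σ = 5771, mean = 5771/10 = 577.100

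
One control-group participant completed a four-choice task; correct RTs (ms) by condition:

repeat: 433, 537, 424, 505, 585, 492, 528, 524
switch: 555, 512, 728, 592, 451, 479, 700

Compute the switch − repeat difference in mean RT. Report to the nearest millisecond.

70 ms

M(repeat) = 4028/8 = 503.500
M(switch) = 4017/7 = 573.857
Difference = 573.857 − 503.500 = 70.357 ms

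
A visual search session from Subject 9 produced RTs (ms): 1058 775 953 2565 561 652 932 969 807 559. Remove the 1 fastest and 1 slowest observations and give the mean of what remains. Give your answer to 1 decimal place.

Sorted: 559, 561, 652, 775, 807, 932, 953, 969, 1058, 2565
Drop lowest 1 (559) and highest 1 (2565)
Remaining (n=8): Σ = 6707, mean = 6707/8 = 838.375

838.4 ms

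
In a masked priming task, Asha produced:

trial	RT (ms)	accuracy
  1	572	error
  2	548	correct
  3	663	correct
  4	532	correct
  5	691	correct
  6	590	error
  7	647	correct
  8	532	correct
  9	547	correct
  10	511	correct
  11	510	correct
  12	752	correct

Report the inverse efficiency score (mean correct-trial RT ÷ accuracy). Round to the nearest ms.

712 ms

Correct trials (n=10): 548, 663, 532, 691, 647, 532, 547, 511, 510, 752
Mean correct RT = 5933/10 = 593.3000 ms
Proportion correct = 10/12
IES = 593.3000 / (10/12) = 711.960 ms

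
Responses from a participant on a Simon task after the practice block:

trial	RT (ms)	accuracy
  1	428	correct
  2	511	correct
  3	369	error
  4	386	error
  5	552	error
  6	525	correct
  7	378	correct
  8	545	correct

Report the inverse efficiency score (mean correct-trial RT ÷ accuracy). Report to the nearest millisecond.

764 ms

Correct trials (n=5): 428, 511, 525, 378, 545
Mean correct RT = 2387/5 = 477.4000 ms
Proportion correct = 5/8
IES = 477.4000 / (5/8) = 763.840 ms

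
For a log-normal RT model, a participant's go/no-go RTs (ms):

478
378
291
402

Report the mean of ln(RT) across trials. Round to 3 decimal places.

5.944

ln(RT): 6.1696, 5.9349, 5.6733, 5.9965
Σ ln(RT) = 23.7743
Mean = 23.7743/4 = 5.94357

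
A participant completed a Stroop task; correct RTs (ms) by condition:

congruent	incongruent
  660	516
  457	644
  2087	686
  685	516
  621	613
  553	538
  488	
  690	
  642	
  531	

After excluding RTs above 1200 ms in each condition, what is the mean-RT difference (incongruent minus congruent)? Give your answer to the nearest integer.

-6 ms

congruent: exclude 2087
M(congruent) = 5327/9 = 591.889
M(incongruent) = 3513/6 = 585.500
Difference = 585.500 − 591.889 = -6.389 ms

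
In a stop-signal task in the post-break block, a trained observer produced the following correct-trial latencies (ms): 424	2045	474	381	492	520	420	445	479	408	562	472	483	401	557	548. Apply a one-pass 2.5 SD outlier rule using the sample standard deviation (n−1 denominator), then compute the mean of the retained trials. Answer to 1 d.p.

n = 16, ΣRT = 9111, M = 569.438
Σ(x−M)² = 2369557.94; s = √(2369557.94/15) = 397.455
Cutoffs: 569.438 ± 2.5·397.455 → [-424.2, 1563.1]
Outside: 2045 → excluded.
Retained (n=15): Σ = 7066, mean = 7066/15 = 471.067

471.1 ms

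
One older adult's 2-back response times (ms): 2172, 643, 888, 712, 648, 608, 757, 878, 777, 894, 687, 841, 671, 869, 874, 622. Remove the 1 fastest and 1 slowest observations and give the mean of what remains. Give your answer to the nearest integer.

Sorted: 608, 622, 643, 648, 671, 687, 712, 757, 777, 841, 869, 874, 878, 888, 894, 2172
Drop lowest 1 (608) and highest 1 (2172)
Remaining (n=14): Σ = 10761, mean = 10761/14 = 768.643

769 ms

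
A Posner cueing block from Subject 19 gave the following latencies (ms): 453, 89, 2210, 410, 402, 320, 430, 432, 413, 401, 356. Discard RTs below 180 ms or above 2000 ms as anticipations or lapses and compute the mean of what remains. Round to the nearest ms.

402 ms

Excluded: 89, 2210
Retained (n=9): Σ = 3617
Mean = 3617/9 = 401.8889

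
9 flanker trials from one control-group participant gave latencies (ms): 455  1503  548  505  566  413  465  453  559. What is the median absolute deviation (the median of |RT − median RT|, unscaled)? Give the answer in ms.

52 ms

Sorted: 413, 453, 455, 465, 505, 548, 559, 566, 1503 → median = 505
|x − 505|: 50, 998, 43, 0, 61, 92, 40, 52, 54
Sorted deviations: 0, 40, 43, 50, 52, 54, 61, 92, 998 → MAD = 52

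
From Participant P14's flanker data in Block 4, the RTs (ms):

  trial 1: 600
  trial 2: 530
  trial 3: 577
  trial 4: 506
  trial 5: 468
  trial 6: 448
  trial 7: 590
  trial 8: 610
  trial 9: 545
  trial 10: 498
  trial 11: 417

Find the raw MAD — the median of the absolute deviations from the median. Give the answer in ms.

Sorted: 417, 448, 468, 498, 506, 530, 545, 577, 590, 600, 610 → median = 530
|x − 530|: 70, 0, 47, 24, 62, 82, 60, 80, 15, 32, 113
Sorted deviations: 0, 15, 24, 32, 47, 60, 62, 70, 80, 82, 113 → MAD = 60

60 ms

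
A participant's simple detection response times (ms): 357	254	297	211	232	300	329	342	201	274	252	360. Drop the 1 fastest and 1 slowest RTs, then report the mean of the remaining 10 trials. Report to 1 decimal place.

284.8 ms

Sorted: 201, 211, 232, 252, 254, 274, 297, 300, 329, 342, 357, 360
Drop lowest 1 (201) and highest 1 (360)
Remaining (n=10): Σ = 2848, mean = 2848/10 = 284.800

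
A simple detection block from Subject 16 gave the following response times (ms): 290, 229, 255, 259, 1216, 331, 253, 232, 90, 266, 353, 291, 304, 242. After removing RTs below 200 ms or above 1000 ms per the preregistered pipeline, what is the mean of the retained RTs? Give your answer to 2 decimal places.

275.42 ms

Excluded: 90, 1216
Retained (n=12): Σ = 3305
Mean = 3305/12 = 275.4167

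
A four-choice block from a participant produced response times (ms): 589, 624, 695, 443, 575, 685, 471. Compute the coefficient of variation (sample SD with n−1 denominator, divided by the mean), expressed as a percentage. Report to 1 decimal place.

16.7%

n = 7, Σ = 4082, M = 583.1429
Σ(x−M)² = 56872.857; s = √(56872.857/6) = 97.3592
CV = 97.3592 / 583.1429 = 0.16696 = 16.696%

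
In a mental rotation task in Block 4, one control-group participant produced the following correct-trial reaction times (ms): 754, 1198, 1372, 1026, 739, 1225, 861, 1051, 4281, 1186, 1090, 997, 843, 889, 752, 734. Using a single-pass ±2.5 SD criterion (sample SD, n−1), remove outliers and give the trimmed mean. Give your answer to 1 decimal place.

981.1 ms

n = 16, ΣRT = 18998, M = 1187.375
Σ(x−M)² = 10794593.75; s = √(10794593.75/15) = 848.316
Cutoffs: 1187.375 ± 2.5·848.316 → [-933.4, 3308.2]
Outside: 4281 → excluded.
Retained (n=15): Σ = 14717, mean = 14717/15 = 981.133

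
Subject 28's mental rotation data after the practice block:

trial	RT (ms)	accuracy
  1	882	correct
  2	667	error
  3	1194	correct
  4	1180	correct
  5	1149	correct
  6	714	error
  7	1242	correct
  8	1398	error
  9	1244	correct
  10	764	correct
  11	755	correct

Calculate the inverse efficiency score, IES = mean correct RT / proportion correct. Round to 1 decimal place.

Correct trials (n=8): 882, 1194, 1180, 1149, 1242, 1244, 764, 755
Mean correct RT = 8410/8 = 1051.2500 ms
Proportion correct = 8/11
IES = 1051.2500 / (8/11) = 1445.469 ms

1445.5 ms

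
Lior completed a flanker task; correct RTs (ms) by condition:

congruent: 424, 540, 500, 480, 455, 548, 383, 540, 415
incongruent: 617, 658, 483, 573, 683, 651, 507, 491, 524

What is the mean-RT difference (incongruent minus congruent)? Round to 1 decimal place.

100.2 ms

M(congruent) = 4285/9 = 476.111
M(incongruent) = 5187/9 = 576.333
Difference = 576.333 − 476.111 = 100.222 ms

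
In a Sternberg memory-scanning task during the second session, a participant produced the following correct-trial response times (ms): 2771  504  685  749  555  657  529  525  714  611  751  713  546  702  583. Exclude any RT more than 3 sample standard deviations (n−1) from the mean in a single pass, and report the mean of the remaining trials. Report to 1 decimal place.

630.3 ms

n = 15, ΣRT = 11595, M = 773.000
Σ(x−M)² = 4381184.00; s = √(4381184.00/14) = 559.412
Cutoffs: 773.000 ± 3·559.412 → [-905.2, 2451.2]
Outside: 2771 → excluded.
Retained (n=14): Σ = 8824, mean = 8824/14 = 630.286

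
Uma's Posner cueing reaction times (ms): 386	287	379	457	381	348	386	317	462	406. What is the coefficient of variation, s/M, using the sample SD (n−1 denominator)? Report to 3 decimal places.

0.144

n = 10, Σ = 3809, M = 380.9000
Σ(x−M)² = 27036.900; s = √(27036.900/9) = 54.8097
CV = 54.8097 / 380.9000 = 0.14390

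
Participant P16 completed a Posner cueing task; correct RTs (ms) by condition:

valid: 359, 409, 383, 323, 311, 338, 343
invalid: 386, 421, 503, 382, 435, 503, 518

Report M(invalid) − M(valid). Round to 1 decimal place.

M(valid) = 2466/7 = 352.286
M(invalid) = 3148/7 = 449.714
Difference = 449.714 − 352.286 = 97.429 ms

97.4 ms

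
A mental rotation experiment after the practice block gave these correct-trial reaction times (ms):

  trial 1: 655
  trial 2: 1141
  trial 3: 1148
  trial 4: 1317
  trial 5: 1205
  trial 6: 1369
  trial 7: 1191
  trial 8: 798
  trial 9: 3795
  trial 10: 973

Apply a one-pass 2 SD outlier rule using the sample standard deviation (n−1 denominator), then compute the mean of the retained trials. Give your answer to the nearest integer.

n = 10, ΣRT = 13592, M = 1359.200
Σ(x−M)² = 7039277.60; s = √(7039277.60/9) = 884.388
Cutoffs: 1359.200 ± 2·884.388 → [-409.6, 3128.0]
Outside: 3795 → excluded.
Retained (n=9): Σ = 9797, mean = 9797/9 = 1088.556

1089 ms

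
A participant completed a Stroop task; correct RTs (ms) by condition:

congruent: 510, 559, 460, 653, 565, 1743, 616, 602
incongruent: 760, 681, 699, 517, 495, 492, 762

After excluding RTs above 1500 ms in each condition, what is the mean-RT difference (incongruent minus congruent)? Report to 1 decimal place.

congruent: exclude 1743
M(congruent) = 3965/7 = 566.429
M(incongruent) = 4406/7 = 629.429
Difference = 629.429 − 566.429 = 63.000 ms

63.0 ms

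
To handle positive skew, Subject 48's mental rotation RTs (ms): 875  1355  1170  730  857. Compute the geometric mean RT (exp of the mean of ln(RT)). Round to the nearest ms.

ln(RT): 6.7742, 7.2116, 7.0648, 6.5930, 6.7534
Mean ln(RT) = 34.3970/5 = 6.87940
Geometric mean = exp(6.87940) = 972.05 ms

972 ms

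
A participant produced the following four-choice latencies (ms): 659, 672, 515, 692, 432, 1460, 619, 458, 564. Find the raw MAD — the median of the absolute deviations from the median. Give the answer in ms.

Sorted: 432, 458, 515, 564, 619, 659, 672, 692, 1460 → median = 619
|x − 619|: 40, 53, 104, 73, 187, 841, 0, 161, 55
Sorted deviations: 0, 40, 53, 55, 73, 104, 161, 187, 841 → MAD = 73

73 ms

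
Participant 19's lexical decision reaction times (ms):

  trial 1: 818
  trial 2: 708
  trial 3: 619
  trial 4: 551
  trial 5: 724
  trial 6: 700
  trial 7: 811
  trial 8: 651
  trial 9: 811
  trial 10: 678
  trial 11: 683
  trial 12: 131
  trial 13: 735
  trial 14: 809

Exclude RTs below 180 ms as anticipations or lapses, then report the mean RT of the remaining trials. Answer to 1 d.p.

715.2 ms

Excluded: 131
Retained (n=13): Σ = 9298
Mean = 9298/13 = 715.2308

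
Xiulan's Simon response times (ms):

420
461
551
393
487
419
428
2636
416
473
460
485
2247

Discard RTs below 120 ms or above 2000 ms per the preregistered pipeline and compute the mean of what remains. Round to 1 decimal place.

Excluded: 2247, 2636
Retained (n=11): Σ = 4993
Mean = 4993/11 = 453.9091

453.9 ms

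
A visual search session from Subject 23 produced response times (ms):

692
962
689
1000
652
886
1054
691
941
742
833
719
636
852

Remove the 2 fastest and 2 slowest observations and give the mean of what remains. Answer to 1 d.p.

Sorted: 636, 652, 689, 691, 692, 719, 742, 833, 852, 886, 941, 962, 1000, 1054
Drop lowest 2 (636, 652) and highest 2 (1000, 1054)
Remaining (n=10): Σ = 8007, mean = 8007/10 = 800.700

800.7 ms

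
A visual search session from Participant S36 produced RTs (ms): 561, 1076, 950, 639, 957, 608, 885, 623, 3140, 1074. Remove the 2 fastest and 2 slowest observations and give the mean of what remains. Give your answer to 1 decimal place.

854.7 ms

Sorted: 561, 608, 623, 639, 885, 950, 957, 1074, 1076, 3140
Drop lowest 2 (561, 608) and highest 2 (1076, 3140)
Remaining (n=6): Σ = 5128, mean = 5128/6 = 854.667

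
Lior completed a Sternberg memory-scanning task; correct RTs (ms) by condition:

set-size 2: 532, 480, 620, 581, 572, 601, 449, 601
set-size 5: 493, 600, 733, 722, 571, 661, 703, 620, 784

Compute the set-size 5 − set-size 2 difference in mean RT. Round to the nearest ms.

M(set-size 2) = 4436/8 = 554.500
M(set-size 5) = 5887/9 = 654.111
Difference = 654.111 − 554.500 = 99.611 ms

100 ms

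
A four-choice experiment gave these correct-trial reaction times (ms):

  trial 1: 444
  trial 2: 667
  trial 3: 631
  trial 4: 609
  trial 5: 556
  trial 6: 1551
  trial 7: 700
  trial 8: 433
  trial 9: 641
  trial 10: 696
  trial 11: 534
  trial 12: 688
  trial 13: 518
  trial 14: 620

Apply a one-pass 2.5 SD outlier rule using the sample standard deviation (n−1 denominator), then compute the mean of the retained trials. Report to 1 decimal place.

n = 14, ΣRT = 9288, M = 663.429
Σ(x−M)² = 947889.43; s = √(947889.43/13) = 270.027
Cutoffs: 663.429 ± 2.5·270.027 → [-11.6, 1338.5]
Outside: 1551 → excluded.
Retained (n=13): Σ = 7737, mean = 7737/13 = 595.154

595.2 ms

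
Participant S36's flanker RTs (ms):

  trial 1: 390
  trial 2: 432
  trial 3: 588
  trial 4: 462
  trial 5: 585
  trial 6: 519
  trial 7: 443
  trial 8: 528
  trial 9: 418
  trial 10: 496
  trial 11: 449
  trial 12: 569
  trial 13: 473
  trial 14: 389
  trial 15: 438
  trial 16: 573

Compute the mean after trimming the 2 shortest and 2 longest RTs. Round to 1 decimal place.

Sorted: 389, 390, 418, 432, 438, 443, 449, 462, 473, 496, 519, 528, 569, 573, 585, 588
Drop lowest 2 (389, 390) and highest 2 (585, 588)
Remaining (n=12): Σ = 5800, mean = 5800/12 = 483.333

483.3 ms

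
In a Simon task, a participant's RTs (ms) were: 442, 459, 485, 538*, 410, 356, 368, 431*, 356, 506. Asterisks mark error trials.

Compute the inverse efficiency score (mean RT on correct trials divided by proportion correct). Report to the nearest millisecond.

528 ms

Correct trials (n=8): 442, 459, 485, 410, 356, 368, 356, 506
Mean correct RT = 3382/8 = 422.7500 ms
Proportion correct = 8/10
IES = 422.7500 / (8/10) = 528.438 ms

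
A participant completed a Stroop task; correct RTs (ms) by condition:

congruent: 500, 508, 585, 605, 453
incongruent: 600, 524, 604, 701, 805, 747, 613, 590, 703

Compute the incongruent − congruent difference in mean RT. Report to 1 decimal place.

123.9 ms

M(congruent) = 2651/5 = 530.200
M(incongruent) = 5887/9 = 654.111
Difference = 654.111 − 530.200 = 123.911 ms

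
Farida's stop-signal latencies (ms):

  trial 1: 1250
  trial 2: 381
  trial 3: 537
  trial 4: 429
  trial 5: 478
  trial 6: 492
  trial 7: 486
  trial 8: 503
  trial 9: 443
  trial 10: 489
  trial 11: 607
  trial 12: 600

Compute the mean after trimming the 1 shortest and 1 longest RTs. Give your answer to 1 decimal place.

Sorted: 381, 429, 443, 478, 486, 489, 492, 503, 537, 600, 607, 1250
Drop lowest 1 (381) and highest 1 (1250)
Remaining (n=10): Σ = 5064, mean = 5064/10 = 506.400

506.4 ms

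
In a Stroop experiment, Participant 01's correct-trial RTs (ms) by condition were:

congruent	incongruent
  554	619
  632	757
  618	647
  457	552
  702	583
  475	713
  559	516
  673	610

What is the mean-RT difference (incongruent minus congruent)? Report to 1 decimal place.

M(congruent) = 4670/8 = 583.750
M(incongruent) = 4997/8 = 624.625
Difference = 624.625 − 583.750 = 40.875 ms

40.9 ms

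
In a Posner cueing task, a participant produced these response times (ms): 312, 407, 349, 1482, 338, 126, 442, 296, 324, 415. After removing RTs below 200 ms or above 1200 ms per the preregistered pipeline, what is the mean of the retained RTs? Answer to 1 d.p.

360.4 ms

Excluded: 126, 1482
Retained (n=8): Σ = 2883
Mean = 2883/8 = 360.3750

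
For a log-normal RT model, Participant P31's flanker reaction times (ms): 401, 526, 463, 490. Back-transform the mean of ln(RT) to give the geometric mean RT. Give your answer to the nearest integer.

ln(RT): 5.9940, 6.2653, 6.1377, 6.1944
Mean ln(RT) = 24.5914/4 = 6.14785
Geometric mean = exp(6.14785) = 467.71 ms

468 ms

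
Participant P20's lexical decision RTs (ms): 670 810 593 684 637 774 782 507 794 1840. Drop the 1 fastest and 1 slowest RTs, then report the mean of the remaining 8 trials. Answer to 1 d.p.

718.0 ms

Sorted: 507, 593, 637, 670, 684, 774, 782, 794, 810, 1840
Drop lowest 1 (507) and highest 1 (1840)
Remaining (n=8): Σ = 5744, mean = 5744/8 = 718.000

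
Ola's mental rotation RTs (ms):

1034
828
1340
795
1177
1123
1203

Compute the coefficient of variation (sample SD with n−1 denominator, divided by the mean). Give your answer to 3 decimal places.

n = 7, Σ = 7500, M = 1071.4286
Σ(x−M)² = 240317.714; s = √(240317.714/6) = 200.1323
CV = 200.1323 / 1071.4286 = 0.18679

0.187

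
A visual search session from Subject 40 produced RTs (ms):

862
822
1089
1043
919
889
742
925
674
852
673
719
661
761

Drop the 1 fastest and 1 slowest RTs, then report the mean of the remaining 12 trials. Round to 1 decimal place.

823.4 ms

Sorted: 661, 673, 674, 719, 742, 761, 822, 852, 862, 889, 919, 925, 1043, 1089
Drop lowest 1 (661) and highest 1 (1089)
Remaining (n=12): Σ = 9881, mean = 9881/12 = 823.417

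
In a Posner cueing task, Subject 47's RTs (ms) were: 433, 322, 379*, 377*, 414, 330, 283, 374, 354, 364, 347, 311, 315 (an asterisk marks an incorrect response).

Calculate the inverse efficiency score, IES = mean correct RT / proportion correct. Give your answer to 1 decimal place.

Correct trials (n=11): 433, 322, 414, 330, 283, 374, 354, 364, 347, 311, 315
Mean correct RT = 3847/11 = 349.7273 ms
Proportion correct = 11/13
IES = 349.7273 / (11/13) = 413.314 ms

413.3 ms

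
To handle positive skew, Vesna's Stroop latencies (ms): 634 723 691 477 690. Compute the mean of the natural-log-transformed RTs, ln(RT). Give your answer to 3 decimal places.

ln(RT): 6.4520, 6.5834, 6.5381, 6.1675, 6.5367
Σ ln(RT) = 32.2778
Mean = 32.2778/5 = 6.45556

6.456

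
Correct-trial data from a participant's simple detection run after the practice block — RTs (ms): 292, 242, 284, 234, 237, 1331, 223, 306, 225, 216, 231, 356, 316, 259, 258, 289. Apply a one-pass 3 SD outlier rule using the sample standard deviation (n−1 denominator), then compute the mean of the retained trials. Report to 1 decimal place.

n = 16, ΣRT = 5299, M = 331.188
Σ(x−M)² = 1089772.44; s = √(1089772.44/15) = 269.539
Cutoffs: 331.188 ± 3·269.539 → [-477.4, 1139.8]
Outside: 1331 → excluded.
Retained (n=15): Σ = 3968, mean = 3968/15 = 264.533

264.5 ms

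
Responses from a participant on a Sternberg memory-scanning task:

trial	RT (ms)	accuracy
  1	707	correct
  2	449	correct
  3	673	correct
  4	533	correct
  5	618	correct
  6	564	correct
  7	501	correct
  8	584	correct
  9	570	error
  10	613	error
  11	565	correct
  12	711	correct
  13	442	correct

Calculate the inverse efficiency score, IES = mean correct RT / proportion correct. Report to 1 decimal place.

Correct trials (n=11): 707, 449, 673, 533, 618, 564, 501, 584, 565, 711, 442
Mean correct RT = 6347/11 = 577.0000 ms
Proportion correct = 11/13
IES = 577.0000 / (11/13) = 681.909 ms

681.9 ms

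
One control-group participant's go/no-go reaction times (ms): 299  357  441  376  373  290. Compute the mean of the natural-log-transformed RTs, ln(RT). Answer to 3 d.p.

ln(RT): 5.7004, 5.8777, 6.0890, 5.9296, 5.9216, 5.6699
Σ ln(RT) = 35.1883
Mean = 35.1883/6 = 5.86471

5.865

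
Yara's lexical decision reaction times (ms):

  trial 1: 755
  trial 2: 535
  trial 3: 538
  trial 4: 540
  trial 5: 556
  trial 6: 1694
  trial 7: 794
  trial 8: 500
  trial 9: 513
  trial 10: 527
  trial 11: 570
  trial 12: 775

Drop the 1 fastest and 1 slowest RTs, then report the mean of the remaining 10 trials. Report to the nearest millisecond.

610 ms

Sorted: 500, 513, 527, 535, 538, 540, 556, 570, 755, 775, 794, 1694
Drop lowest 1 (500) and highest 1 (1694)
Remaining (n=10): Σ = 6103, mean = 6103/10 = 610.300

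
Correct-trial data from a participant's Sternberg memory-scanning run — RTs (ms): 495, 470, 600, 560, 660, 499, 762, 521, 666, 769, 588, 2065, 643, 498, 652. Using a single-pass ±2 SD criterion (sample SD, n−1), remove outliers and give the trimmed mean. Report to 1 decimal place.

n = 15, ΣRT = 10448, M = 696.533
Σ(x−M)² = 2130273.73; s = √(2130273.73/14) = 390.080
Cutoffs: 696.533 ± 2·390.080 → [-83.6, 1476.7]
Outside: 2065 → excluded.
Retained (n=14): Σ = 8383, mean = 8383/14 = 598.786

598.8 ms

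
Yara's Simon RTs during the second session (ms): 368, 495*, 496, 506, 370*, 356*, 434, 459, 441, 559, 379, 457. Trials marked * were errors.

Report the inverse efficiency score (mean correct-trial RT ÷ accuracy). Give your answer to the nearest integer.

Correct trials (n=9): 368, 496, 506, 434, 459, 441, 559, 379, 457
Mean correct RT = 4099/9 = 455.4444 ms
Proportion correct = 9/12
IES = 455.4444 / (9/12) = 607.259 ms

607 ms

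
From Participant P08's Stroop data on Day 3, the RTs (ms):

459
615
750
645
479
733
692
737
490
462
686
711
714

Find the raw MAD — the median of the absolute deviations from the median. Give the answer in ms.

51 ms

Sorted: 459, 462, 479, 490, 615, 645, 686, 692, 711, 714, 733, 737, 750 → median = 686
|x − 686|: 227, 71, 64, 41, 207, 47, 6, 51, 196, 224, 0, 25, 28
Sorted deviations: 0, 6, 25, 28, 41, 47, 51, 64, 71, 196, 207, 224, 227 → MAD = 51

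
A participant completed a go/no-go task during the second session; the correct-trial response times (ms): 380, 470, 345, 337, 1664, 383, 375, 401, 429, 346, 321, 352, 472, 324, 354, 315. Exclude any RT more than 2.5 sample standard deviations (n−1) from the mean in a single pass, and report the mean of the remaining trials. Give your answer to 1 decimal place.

n = 16, ΣRT = 7268, M = 454.250
Σ(x−M)² = 1596419.00; s = √(1596419.00/15) = 326.233
Cutoffs: 454.250 ± 2.5·326.233 → [-361.3, 1269.8]
Outside: 1664 → excluded.
Retained (n=15): Σ = 5604, mean = 5604/15 = 373.600

373.6 ms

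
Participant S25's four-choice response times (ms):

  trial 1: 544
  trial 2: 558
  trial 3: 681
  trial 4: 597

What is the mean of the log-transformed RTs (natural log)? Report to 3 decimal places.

ln(RT): 6.2989, 6.3244, 6.5236, 6.3919
Σ ln(RT) = 25.5388
Mean = 25.5388/4 = 6.38470

6.385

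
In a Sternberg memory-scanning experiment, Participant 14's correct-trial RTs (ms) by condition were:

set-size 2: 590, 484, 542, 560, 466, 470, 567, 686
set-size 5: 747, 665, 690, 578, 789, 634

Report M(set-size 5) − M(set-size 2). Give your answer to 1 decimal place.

138.2 ms

M(set-size 2) = 4365/8 = 545.625
M(set-size 5) = 4103/6 = 683.833
Difference = 683.833 − 545.625 = 138.208 ms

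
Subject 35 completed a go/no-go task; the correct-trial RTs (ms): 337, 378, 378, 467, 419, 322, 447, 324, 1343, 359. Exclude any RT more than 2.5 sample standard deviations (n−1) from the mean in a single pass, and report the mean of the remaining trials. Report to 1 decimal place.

n = 10, ΣRT = 4774, M = 477.400
Σ(x−M)² = 854878.40; s = √(854878.40/9) = 308.199
Cutoffs: 477.400 ± 2.5·308.199 → [-293.1, 1247.9]
Outside: 1343 → excluded.
Retained (n=9): Σ = 3431, mean = 3431/9 = 381.222

381.2 ms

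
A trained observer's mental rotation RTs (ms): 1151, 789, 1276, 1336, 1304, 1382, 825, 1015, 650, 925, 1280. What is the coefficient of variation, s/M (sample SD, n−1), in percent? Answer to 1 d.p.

n = 11, Σ = 11933, M = 1084.8182
Σ(x−M)² = 652973.636; s = √(652973.636/10) = 255.5335
CV = 255.5335 / 1084.8182 = 0.23555 = 23.555%

23.6%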